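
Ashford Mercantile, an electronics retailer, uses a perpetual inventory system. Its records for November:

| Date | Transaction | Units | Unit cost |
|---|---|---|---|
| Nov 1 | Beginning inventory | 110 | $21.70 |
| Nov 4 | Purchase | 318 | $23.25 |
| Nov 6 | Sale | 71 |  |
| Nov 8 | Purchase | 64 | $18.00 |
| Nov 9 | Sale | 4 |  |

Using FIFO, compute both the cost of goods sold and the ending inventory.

COGS = $1,627.50; ending inventory = $9,305.00

Nov 6, 71 sold [FIFO — oldest first]: 71 @ $21.70 = $1,540.70
Nov 9, 4 sold [FIFO — oldest first]: 4 @ $21.70 = $86.80
Total COGS = $1,540.70 + $86.80 = $1,627.50
Ending inventory: 35 @ $21.70 + 318 @ $23.25 + 64 @ $18.00 = $9,305.00
Check: goods available $10,932.50 = COGS $1,627.50 + ending $9,305.00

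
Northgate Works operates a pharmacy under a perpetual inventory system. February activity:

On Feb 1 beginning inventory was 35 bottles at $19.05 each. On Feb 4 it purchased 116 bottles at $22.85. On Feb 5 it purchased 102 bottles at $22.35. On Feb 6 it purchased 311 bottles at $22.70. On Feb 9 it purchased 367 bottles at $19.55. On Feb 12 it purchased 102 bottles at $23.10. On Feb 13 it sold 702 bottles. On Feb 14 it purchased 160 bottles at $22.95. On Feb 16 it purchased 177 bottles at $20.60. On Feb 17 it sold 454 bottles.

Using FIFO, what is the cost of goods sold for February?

COGS = $25,010.65

Feb 13, 702 sold [FIFO — oldest first]: 35 @ $19.05 + 116 @ $22.85 + 102 @ $22.35 + 311 @ $22.70 + 138 @ $19.55 = $15,354.65
Feb 17, 454 sold [FIFO — oldest first]: 229 @ $19.55 + 102 @ $23.10 + 123 @ $22.95 = $9,656.00
Total COGS = $15,354.65 + $9,656.00 = $25,010.65
Ending inventory: 37 @ $22.95 + 177 @ $20.60 = $4,495.35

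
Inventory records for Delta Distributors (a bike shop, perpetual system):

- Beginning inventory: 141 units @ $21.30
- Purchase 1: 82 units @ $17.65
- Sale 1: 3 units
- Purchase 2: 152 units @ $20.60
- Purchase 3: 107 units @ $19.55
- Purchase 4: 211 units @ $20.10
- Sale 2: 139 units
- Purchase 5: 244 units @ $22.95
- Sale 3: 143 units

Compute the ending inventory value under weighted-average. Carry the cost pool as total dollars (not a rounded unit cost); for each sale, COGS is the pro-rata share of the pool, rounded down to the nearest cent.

Ending inventory = $13,666.28

After Beginning: 141 on hand, pool $3,003.30 (≈ $21.3000 each)
After Purchase 1: 223 on hand, pool $4,450.60 (≈ $19.9578 each)
Sale 1, sell 3: 3/223 × $4,450.60 → $59.87
After Purchase 2: 372 on hand, pool $7,521.93 (≈ $20.2202 each)
After Purchase 3: 479 on hand, pool $9,613.78 (≈ $20.0705 each)
After Purchase 4: 690 on hand, pool $13,854.88 (≈ $20.0795 each)
Sale 2, sell 139: 139/690 × $13,854.88 → $2,791.05
After Purchase 5: 795 on hand, pool $16,663.63 (≈ $20.9605 each)
Sale 3, sell 143: 143/795 × $16,663.63 → $2,997.35
Total COGS = $59.87 + $2,791.05 + $2,997.35 = $5,848.27
Ending inventory (cost pool remaining) = $13,666.28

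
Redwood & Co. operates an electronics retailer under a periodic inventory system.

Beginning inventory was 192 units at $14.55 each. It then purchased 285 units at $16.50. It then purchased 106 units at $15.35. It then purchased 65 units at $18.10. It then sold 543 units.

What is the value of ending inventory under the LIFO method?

Sale 1 (543) [LIFO — newest first]: 65 @ $18.10 + 106 @ $15.35 + 285 @ $16.50 + 87 @ $14.55 = $8,771.95
Ending inventory: 105 @ $14.55 = $1,527.75
Check: goods available $10,299.70 = COGS $8,771.95 + ending $1,527.75

Ending inventory = $1,527.75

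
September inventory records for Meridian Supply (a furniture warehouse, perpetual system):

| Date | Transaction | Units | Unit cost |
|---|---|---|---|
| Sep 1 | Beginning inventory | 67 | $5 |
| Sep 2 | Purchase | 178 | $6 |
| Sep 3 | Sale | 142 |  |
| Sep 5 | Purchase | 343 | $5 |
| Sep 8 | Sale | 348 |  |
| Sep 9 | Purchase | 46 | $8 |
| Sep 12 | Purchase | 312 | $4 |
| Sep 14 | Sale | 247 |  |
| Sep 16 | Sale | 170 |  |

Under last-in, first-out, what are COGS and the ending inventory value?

COGS = $4,539; ending inventory = $195

Sep 3, 142 sold [LIFO — newest first]: 142 @ $6 = $852
Sep 8, 348 sold [LIFO — newest first]: 343 @ $5 + 5 @ $6 = $1,745
Sep 14, 247 sold [LIFO — newest first]: 247 @ $4 = $988
Sep 16, 170 sold [LIFO — newest first]: 65 @ $4 + 46 @ $8 + 31 @ $6 + 28 @ $5 = $954
Total COGS = $852 + $1,745 + $988 + $954 = $4,539
Ending inventory: 39 @ $5 = $195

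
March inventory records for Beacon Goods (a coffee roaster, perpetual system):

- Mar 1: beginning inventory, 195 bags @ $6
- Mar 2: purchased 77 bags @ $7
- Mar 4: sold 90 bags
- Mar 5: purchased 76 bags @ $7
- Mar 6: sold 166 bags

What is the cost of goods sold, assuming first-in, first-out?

Mar 4, 90 sold [FIFO — oldest first]: 90 @ $6 = $540
Mar 6, 166 sold [FIFO — oldest first]: 105 @ $6 + 61 @ $7 = $1,057
Total COGS = $540 + $1,057 = $1,597
Ending inventory: 16 @ $7 + 76 @ $7 = $644

COGS = $1,597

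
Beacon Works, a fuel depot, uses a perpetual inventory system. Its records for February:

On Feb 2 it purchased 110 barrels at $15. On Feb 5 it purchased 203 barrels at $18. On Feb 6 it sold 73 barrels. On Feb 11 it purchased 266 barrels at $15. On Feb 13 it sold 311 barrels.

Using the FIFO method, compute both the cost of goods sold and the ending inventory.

Feb 6, 73 sold [FIFO — oldest first]: 73 @ $15 = $1,095
Feb 13, 311 sold [FIFO — oldest first]: 37 @ $15 + 203 @ $18 + 71 @ $15 = $5,274
Total COGS = $1,095 + $5,274 = $6,369
Ending inventory: 195 @ $15 = $2,925
Check: goods available $9,294 = COGS $6,369 + ending $2,925

COGS = $6,369; ending inventory = $2,925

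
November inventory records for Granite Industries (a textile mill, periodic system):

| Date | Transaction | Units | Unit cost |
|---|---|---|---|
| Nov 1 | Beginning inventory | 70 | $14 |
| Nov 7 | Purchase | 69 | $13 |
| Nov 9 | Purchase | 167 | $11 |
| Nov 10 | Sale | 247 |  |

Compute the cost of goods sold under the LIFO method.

Nov 10, 247 sold [LIFO — newest first]: 167 @ $11 + 69 @ $13 + 11 @ $14 = $2,888
Ending inventory: 59 @ $14 = $826
Check: goods available $3,714 = COGS $2,888 + ending $826

COGS = $2,888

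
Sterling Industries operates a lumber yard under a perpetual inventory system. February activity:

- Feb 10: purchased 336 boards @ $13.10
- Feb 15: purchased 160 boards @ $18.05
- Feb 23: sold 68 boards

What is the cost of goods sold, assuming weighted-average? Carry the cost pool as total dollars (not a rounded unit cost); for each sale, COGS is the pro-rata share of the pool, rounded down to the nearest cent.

After Feb 10: 336 on hand, pool $4,401.60 (≈ $13.1000 each)
After Feb 15: 496 on hand, pool $7,289.60 (≈ $14.6968 each)
Feb 23, sell 68: 68/496 × $7,289.60 → $999.38
Ending inventory (cost pool remaining) = $6,290.22
Check: goods available $7,289.60 = COGS $999.38 + ending $6,290.22

COGS = $999.38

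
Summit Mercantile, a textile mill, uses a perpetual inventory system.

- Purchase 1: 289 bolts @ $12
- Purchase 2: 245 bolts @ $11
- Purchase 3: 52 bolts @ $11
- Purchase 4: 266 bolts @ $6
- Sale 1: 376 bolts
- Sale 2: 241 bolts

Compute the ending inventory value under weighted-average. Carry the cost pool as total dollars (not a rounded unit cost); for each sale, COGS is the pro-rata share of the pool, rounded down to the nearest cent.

After Purchase 1: 289 on hand, pool $3,468.00 (≈ $12.0000 each)
After Purchase 2: 534 on hand, pool $6,163.00 (≈ $11.5412 each)
After Purchase 3: 586 on hand, pool $6,735.00 (≈ $11.4932 each)
After Purchase 4: 852 on hand, pool $8,331.00 (≈ $9.7782 each)
Sale 1, sell 376: 376/852 × $8,331.00 → $3,676.59
Sale 2, sell 241: 241/476 × $4,654.41 → $2,356.53
Total COGS = $3,676.59 + $2,356.53 = $6,033.12
Ending inventory (cost pool remaining) = $2,297.88

Ending inventory = $2,297.88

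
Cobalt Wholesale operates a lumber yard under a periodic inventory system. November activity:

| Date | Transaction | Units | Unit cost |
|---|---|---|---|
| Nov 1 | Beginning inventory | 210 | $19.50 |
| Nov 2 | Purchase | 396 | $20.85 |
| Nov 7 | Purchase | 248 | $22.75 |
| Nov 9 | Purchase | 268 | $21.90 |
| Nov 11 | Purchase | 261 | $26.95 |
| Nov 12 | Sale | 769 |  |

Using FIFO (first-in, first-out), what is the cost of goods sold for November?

Nov 12, 769 sold [FIFO — oldest first]: 210 @ $19.50 + 396 @ $20.85 + 163 @ $22.75 = $16,059.85
Ending inventory: 85 @ $22.75 + 268 @ $21.90 + 261 @ $26.95 = $14,836.90

COGS = $16,059.85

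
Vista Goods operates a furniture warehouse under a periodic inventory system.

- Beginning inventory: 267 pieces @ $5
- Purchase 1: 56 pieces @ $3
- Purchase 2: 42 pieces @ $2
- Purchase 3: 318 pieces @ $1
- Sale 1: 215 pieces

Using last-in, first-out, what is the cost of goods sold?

Sale 1 (215) [LIFO — newest first]: 215 @ $1 = $215
Ending inventory: 267 @ $5 + 56 @ $3 + 42 @ $2 + 103 @ $1 = $1,690

COGS = $215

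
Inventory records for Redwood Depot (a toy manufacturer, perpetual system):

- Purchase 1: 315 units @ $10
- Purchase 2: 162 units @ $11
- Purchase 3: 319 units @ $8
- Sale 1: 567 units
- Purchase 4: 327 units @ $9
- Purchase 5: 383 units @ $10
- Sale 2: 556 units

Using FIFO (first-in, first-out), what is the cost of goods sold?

COGS = $10,427

Sale 1 (567) [FIFO — oldest first]: 315 @ $10 + 162 @ $11 + 90 @ $8 = $5,652
Sale 2 (556) [FIFO — oldest first]: 229 @ $8 + 327 @ $9 = $4,775
Total COGS = $5,652 + $4,775 = $10,427
Ending inventory: 383 @ $10 = $3,830
Check: goods available $14,257 = COGS $10,427 + ending $3,830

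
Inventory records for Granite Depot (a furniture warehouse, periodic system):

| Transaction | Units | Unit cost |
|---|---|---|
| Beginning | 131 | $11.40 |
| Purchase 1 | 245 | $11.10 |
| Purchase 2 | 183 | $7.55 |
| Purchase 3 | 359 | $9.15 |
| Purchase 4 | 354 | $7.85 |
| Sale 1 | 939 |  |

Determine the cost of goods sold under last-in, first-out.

Sale 1 (939) [LIFO — newest first]: 354 @ $7.85 + 359 @ $9.15 + 183 @ $7.55 + 43 @ $11.10 = $7,922.70
Ending inventory: 131 @ $11.40 + 202 @ $11.10 = $3,735.60
Check: goods available $11,658.30 = COGS $7,922.70 + ending $3,735.60

COGS = $7,922.70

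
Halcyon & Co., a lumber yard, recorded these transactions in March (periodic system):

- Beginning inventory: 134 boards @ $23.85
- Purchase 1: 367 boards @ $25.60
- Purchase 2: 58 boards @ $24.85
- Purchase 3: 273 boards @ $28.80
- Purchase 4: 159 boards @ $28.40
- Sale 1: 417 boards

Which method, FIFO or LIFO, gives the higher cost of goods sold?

FIFO COGS: 134 @ $23.85 + 283 @ $25.60 = $10,440.70
LIFO COGS: 159 @ $28.40 + 258 @ $28.80 = $11,946.00

LIFO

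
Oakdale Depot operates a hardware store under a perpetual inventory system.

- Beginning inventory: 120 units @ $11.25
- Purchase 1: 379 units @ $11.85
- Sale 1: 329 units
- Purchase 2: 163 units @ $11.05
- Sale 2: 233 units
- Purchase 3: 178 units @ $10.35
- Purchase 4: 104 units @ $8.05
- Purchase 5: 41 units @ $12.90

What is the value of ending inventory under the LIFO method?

Sale 1 (329) [LIFO — newest first]: 329 @ $11.85 = $3,898.65
Sale 2 (233) [LIFO — newest first]: 163 @ $11.05 + 50 @ $11.85 + 20 @ $11.25 = $2,618.65
Total COGS = $3,898.65 + $2,618.65 = $6,517.30
Ending inventory: 100 @ $11.25 + 178 @ $10.35 + 104 @ $8.05 + 41 @ $12.90 = $4,333.40
Check: goods available $10,850.70 = COGS $6,517.30 + ending $4,333.40

Ending inventory = $4,333.40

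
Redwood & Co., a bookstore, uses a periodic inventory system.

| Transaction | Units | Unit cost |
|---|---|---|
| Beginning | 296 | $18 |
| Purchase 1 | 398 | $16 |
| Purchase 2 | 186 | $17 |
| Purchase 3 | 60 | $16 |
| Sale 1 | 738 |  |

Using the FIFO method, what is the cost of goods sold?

COGS = $12,444

Sale 1 (738) [FIFO — oldest first]: 296 @ $18 + 398 @ $16 + 44 @ $17 = $12,444
Ending inventory: 142 @ $17 + 60 @ $16 = $3,374
Check: goods available $15,818 = COGS $12,444 + ending $3,374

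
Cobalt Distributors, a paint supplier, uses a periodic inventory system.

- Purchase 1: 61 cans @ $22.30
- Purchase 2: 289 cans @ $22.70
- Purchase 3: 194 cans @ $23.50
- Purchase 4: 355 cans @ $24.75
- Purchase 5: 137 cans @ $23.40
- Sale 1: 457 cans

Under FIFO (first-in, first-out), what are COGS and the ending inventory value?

COGS = $10,435.10; ending inventory = $14,036.55

Sale 1 (457) [FIFO — oldest first]: 61 @ $22.30 + 289 @ $22.70 + 107 @ $23.50 = $10,435.10
Ending inventory: 87 @ $23.50 + 355 @ $24.75 + 137 @ $23.40 = $14,036.55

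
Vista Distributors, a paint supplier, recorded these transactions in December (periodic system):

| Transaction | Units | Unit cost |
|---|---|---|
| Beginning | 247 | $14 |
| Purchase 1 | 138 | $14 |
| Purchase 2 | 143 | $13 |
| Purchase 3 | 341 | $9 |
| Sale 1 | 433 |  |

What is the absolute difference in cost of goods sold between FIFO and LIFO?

FIFO COGS: 247 @ $14 + 138 @ $14 + 48 @ $13 = $6,014
LIFO COGS: 341 @ $9 + 92 @ $13 = $4,265
Difference = |$6,014 − $4,265| = $1,749

$1,749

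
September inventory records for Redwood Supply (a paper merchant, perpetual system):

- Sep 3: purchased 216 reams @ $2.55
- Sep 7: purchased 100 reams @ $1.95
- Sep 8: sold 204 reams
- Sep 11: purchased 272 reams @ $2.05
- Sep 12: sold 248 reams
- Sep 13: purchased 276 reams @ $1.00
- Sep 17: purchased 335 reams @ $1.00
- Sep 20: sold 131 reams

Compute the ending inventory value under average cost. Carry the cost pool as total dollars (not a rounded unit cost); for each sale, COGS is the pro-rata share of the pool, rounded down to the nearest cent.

After Sep 3: 216 on hand, pool $550.80 (≈ $2.5500 each)
After Sep 7: 316 on hand, pool $745.80 (≈ $2.3601 each)
Sep 8, sell 204: 204/316 × $745.80 → $481.46
After Sep 11: 384 on hand, pool $821.94 (≈ $2.1405 each)
Sep 12, sell 248: 248/384 × $821.94 → $530.83
After Sep 13: 412 on hand, pool $567.11 (≈ $1.3765 each)
After Sep 17: 747 on hand, pool $902.11 (≈ $1.2076 each)
Sep 20, sell 131: 131/747 × $902.11 → $158.20
Total COGS = $481.46 + $530.83 + $158.20 = $1,170.49
Ending inventory (cost pool remaining) = $743.91

Ending inventory = $743.91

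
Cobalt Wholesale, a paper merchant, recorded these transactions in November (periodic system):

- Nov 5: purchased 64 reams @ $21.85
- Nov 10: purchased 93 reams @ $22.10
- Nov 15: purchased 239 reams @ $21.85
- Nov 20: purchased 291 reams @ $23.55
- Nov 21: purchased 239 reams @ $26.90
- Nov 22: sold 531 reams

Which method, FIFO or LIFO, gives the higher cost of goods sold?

LIFO

FIFO COGS: 64 @ $21.85 + 93 @ $22.10 + 239 @ $21.85 + 135 @ $23.55 = $11,855.10
LIFO COGS: 239 @ $26.90 + 291 @ $23.55 + 1 @ $21.85 = $13,304.00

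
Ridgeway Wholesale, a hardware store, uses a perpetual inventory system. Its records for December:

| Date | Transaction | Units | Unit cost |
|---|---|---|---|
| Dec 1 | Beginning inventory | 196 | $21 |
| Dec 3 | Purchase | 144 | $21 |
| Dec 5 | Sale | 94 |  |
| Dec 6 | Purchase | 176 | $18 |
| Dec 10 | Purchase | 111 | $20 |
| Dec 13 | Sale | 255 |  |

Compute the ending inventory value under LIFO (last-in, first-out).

Dec 5, 94 sold [LIFO — newest first]: 94 @ $21 = $1,974
Dec 13, 255 sold [LIFO — newest first]: 111 @ $20 + 144 @ $18 = $4,812
Total COGS = $1,974 + $4,812 = $6,786
Ending inventory: 196 @ $21 + 50 @ $21 + 32 @ $18 = $5,742

Ending inventory = $5,742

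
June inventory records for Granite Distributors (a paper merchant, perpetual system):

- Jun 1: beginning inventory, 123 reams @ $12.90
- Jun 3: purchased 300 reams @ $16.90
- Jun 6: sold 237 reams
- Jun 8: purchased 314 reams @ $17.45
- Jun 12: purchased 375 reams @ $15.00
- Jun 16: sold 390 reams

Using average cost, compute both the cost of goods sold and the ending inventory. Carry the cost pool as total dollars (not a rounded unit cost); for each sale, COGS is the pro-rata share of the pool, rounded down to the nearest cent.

COGS = $9,983.61; ending inventory = $7,777.39

After Jun 1: 123 on hand, pool $1,586.70 (≈ $12.9000 each)
After Jun 3: 423 on hand, pool $6,656.70 (≈ $15.7369 each)
Jun 6, sell 237: 237/423 × $6,656.70 → $3,729.64
After Jun 8: 500 on hand, pool $8,406.36 (≈ $16.8127 each)
After Jun 12: 875 on hand, pool $14,031.36 (≈ $16.0358 each)
Jun 16, sell 390: 390/875 × $14,031.36 → $6,253.97
Total COGS = $3,729.64 + $6,253.97 = $9,983.61
Ending inventory (cost pool remaining) = $7,777.39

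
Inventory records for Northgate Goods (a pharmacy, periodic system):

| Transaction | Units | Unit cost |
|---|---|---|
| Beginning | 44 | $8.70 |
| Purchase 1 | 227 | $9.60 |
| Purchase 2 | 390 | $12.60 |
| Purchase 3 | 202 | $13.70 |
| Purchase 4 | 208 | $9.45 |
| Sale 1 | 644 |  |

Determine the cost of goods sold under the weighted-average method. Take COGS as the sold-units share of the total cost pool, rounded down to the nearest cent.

COGS = $7,341.35

Sale 1, sell 644: 644/1071 × $12,209.00 → $7,341.35
Ending inventory (cost pool remaining) = $4,867.65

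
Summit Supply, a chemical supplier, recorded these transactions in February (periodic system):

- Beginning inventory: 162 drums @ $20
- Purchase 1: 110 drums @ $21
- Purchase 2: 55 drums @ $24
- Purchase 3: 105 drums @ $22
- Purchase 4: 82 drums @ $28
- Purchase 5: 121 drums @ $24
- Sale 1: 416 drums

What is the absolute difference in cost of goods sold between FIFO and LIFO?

FIFO COGS: 162 @ $20 + 110 @ $21 + 55 @ $24 + 89 @ $22 = $8,828
LIFO COGS: 121 @ $24 + 82 @ $28 + 105 @ $22 + 55 @ $24 + 53 @ $21 = $9,943
Difference = |$8,828 − $9,943| = $1,115

$1,115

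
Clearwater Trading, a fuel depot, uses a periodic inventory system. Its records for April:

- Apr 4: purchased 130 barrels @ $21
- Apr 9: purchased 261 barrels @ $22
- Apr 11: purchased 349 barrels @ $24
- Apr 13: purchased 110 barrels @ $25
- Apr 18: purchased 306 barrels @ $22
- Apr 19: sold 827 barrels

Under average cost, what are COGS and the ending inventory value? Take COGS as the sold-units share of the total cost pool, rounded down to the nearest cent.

Apr 19, sell 827: 827/1156 × $26,330.00 → $18,836.42
Ending inventory (cost pool remaining) = $7,493.58
Check: goods available $26,330.00 = COGS $18,836.42 + ending $7,493.58

COGS = $18,836.42; ending inventory = $7,493.58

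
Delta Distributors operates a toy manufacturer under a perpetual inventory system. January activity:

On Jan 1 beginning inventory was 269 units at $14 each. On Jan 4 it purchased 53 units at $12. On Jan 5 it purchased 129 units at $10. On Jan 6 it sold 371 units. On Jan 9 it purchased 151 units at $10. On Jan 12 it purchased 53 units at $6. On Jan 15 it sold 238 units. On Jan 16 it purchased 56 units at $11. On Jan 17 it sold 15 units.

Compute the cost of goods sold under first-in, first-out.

Jan 6, 371 sold [FIFO — oldest first]: 269 @ $14 + 53 @ $12 + 49 @ $10 = $4,892
Jan 15, 238 sold [FIFO — oldest first]: 80 @ $10 + 151 @ $10 + 7 @ $6 = $2,352
Jan 17, 15 sold [FIFO — oldest first]: 15 @ $6 = $90
Total COGS = $4,892 + $2,352 + $90 = $7,334
Ending inventory: 31 @ $6 + 56 @ $11 = $802
Check: goods available $8,136 = COGS $7,334 + ending $802

COGS = $7,334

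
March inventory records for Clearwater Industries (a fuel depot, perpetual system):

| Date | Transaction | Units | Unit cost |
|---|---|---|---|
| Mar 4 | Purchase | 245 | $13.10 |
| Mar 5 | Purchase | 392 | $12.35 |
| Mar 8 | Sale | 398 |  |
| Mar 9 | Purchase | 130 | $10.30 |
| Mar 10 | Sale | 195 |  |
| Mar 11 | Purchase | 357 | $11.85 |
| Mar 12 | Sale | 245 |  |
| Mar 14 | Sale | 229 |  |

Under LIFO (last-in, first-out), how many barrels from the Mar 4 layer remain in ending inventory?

57

Mar 8, 398 sold [LIFO — newest first]: 392 @ $12.35 + 6 @ $13.10 = $4,919.80
Mar 10, 195 sold [LIFO — newest first]: 130 @ $10.30 + 65 @ $13.10 = $2,190.50
Mar 12, 245 sold [LIFO — newest first]: 245 @ $11.85 = $2,903.25
Mar 14, 229 sold [LIFO — newest first]: 112 @ $11.85 + 117 @ $13.10 = $2,859.90
Total COGS = $4,919.80 + $2,190.50 + $2,903.25 + $2,859.90 = $12,873.45
Ending inventory: 57 @ $13.10 = $746.70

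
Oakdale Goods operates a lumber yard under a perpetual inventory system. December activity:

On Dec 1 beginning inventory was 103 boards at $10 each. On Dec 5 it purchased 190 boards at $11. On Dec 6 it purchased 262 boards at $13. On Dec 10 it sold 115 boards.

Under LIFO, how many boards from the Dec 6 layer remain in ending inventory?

147

Dec 10, 115 sold [LIFO — newest first]: 115 @ $13 = $1,495
Ending inventory: 103 @ $10 + 190 @ $11 + 147 @ $13 = $5,031
Check: goods available $6,526 = COGS $1,495 + ending $5,031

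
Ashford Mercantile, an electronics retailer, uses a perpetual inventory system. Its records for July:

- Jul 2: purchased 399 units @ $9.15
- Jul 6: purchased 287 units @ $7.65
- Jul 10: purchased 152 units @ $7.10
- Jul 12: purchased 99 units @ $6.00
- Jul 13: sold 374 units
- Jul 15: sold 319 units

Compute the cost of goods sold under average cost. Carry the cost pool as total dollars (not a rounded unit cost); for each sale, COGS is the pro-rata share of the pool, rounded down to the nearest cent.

COGS = $5,561.45

After Jul 2: 399 on hand, pool $3,650.85 (≈ $9.1500 each)
After Jul 6: 686 on hand, pool $5,846.40 (≈ $8.5224 each)
After Jul 10: 838 on hand, pool $6,925.60 (≈ $8.2644 each)
After Jul 12: 937 on hand, pool $7,519.60 (≈ $8.0252 each)
Jul 13, sell 374: 374/937 × $7,519.60 → $3,001.41
Jul 15, sell 319: 319/563 × $4,518.19 → $2,560.04
Total COGS = $3,001.41 + $2,560.04 = $5,561.45
Ending inventory (cost pool remaining) = $1,958.15
Check: goods available $7,519.60 = COGS $5,561.45 + ending $1,958.15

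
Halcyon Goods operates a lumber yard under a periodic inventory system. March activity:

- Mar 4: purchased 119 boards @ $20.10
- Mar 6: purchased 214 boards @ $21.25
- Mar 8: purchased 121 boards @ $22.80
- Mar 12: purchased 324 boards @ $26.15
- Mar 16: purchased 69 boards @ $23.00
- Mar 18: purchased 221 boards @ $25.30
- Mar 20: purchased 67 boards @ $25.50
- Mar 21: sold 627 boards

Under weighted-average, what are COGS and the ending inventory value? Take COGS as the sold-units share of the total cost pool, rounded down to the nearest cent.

Mar 21, sell 627: 627/1135 × $27,057.60 → $14,947.23
Ending inventory (cost pool remaining) = $12,110.37
Check: goods available $27,057.60 = COGS $14,947.23 + ending $12,110.37

COGS = $14,947.23; ending inventory = $12,110.37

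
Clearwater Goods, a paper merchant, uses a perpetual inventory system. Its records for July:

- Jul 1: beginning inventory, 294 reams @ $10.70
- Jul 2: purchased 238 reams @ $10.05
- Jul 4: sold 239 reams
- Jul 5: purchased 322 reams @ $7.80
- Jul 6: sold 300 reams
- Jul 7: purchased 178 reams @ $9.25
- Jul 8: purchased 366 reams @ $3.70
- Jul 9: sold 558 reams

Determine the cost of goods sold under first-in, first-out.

COGS = $9,936.30

Jul 4, 239 sold [FIFO — oldest first]: 239 @ $10.70 = $2,557.30
Jul 6, 300 sold [FIFO — oldest first]: 55 @ $10.70 + 238 @ $10.05 + 7 @ $7.80 = $3,035.00
Jul 9, 558 sold [FIFO — oldest first]: 315 @ $7.80 + 178 @ $9.25 + 65 @ $3.70 = $4,344.00
Total COGS = $2,557.30 + $3,035.00 + $4,344.00 = $9,936.30
Ending inventory: 301 @ $3.70 = $1,113.70
Check: goods available $11,050.00 = COGS $9,936.30 + ending $1,113.70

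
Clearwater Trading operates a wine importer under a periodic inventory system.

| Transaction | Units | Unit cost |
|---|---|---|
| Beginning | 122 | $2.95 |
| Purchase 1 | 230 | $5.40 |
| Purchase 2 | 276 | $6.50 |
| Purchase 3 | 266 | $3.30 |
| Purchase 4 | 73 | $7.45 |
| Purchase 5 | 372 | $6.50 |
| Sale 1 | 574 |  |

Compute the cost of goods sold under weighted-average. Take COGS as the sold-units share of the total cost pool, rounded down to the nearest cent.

COGS = $3,101.72

Sale 1, sell 574: 574/1339 × $7,235.55 → $3,101.72
Ending inventory (cost pool remaining) = $4,133.83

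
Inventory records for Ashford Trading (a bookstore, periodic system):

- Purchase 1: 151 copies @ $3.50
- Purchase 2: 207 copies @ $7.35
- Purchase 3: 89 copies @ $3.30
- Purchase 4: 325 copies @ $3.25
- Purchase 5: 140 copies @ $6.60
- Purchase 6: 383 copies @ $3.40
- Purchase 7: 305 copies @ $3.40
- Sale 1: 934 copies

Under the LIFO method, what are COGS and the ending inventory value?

COGS = $3,607.70; ending inventory = $3,055.40

Sale 1 (934) [LIFO — newest first]: 305 @ $3.40 + 383 @ $3.40 + 140 @ $6.60 + 106 @ $3.25 = $3,607.70
Ending inventory: 151 @ $3.50 + 207 @ $7.35 + 89 @ $3.30 + 219 @ $3.25 = $3,055.40
Check: goods available $6,663.10 = COGS $3,607.70 + ending $3,055.40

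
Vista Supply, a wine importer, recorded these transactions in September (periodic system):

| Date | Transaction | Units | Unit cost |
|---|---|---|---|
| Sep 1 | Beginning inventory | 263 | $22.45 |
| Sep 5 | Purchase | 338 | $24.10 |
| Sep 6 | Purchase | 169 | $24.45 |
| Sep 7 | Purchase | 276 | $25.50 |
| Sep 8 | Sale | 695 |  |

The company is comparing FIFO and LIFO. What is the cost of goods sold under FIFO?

FIFO COGS: 263 @ $22.45 + 338 @ $24.10 + 94 @ $24.45 = $16,348.45
LIFO COGS: 276 @ $25.50 + 169 @ $24.45 + 250 @ $24.10 = $17,195.05

COGS = $16,348.45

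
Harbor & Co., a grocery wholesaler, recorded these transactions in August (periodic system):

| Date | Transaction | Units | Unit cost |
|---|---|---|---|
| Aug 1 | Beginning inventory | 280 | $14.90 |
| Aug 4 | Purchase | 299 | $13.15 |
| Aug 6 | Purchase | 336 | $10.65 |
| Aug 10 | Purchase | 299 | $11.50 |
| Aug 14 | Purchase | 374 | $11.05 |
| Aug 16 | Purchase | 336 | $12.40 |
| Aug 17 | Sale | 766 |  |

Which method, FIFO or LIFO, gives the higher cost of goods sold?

FIFO COGS: 280 @ $14.90 + 299 @ $13.15 + 187 @ $10.65 = $10,095.40
LIFO COGS: 336 @ $12.40 + 374 @ $11.05 + 56 @ $11.50 = $8,943.10

FIFO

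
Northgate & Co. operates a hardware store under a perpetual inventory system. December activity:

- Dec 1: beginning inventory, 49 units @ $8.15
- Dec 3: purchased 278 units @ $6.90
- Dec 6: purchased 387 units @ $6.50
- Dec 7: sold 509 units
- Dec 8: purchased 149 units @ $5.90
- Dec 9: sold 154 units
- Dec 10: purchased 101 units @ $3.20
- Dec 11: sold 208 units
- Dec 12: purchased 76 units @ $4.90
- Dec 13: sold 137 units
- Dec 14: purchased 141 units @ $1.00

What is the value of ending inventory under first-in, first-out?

Ending inventory = $297.80

Dec 7, 509 sold [FIFO — oldest first]: 49 @ $8.15 + 278 @ $6.90 + 182 @ $6.50 = $3,500.55
Dec 9, 154 sold [FIFO — oldest first]: 154 @ $6.50 = $1,001.00
Dec 11, 208 sold [FIFO — oldest first]: 51 @ $6.50 + 149 @ $5.90 + 8 @ $3.20 = $1,236.20
Dec 13, 137 sold [FIFO — oldest first]: 93 @ $3.20 + 44 @ $4.90 = $513.20
Total COGS = $3,500.55 + $1,001.00 + $1,236.20 + $513.20 = $6,250.95
Ending inventory: 32 @ $4.90 + 141 @ $1.00 = $297.80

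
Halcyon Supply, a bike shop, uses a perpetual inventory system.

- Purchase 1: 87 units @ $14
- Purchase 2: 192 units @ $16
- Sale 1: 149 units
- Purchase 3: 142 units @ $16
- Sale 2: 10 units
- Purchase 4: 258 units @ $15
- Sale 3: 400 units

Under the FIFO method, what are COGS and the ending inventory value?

COGS = $8,632; ending inventory = $1,800

Sale 1 (149) [FIFO — oldest first]: 87 @ $14 + 62 @ $16 = $2,210
Sale 2 (10) [FIFO — oldest first]: 10 @ $16 = $160
Sale 3 (400) [FIFO — oldest first]: 120 @ $16 + 142 @ $16 + 138 @ $15 = $6,262
Total COGS = $2,210 + $160 + $6,262 = $8,632
Ending inventory: 120 @ $15 = $1,800
Check: goods available $10,432 = COGS $8,632 + ending $1,800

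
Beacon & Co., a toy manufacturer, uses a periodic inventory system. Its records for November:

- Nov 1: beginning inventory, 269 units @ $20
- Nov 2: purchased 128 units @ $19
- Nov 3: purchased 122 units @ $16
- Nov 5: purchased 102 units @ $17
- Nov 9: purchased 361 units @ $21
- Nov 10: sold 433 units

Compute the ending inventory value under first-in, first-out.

Nov 10, 433 sold [FIFO — oldest first]: 269 @ $20 + 128 @ $19 + 36 @ $16 = $8,388
Ending inventory: 86 @ $16 + 102 @ $17 + 361 @ $21 = $10,691

Ending inventory = $10,691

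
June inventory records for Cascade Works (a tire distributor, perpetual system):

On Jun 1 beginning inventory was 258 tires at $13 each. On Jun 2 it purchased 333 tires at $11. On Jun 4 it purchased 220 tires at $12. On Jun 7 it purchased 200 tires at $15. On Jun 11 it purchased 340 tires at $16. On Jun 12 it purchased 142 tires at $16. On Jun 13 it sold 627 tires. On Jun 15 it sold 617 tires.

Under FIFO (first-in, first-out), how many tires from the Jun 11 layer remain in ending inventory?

Jun 13, 627 sold [FIFO — oldest first]: 258 @ $13 + 333 @ $11 + 36 @ $12 = $7,449
Jun 15, 617 sold [FIFO — oldest first]: 184 @ $12 + 200 @ $15 + 233 @ $16 = $8,936
Total COGS = $7,449 + $8,936 = $16,385
Ending inventory: 107 @ $16 + 142 @ $16 = $3,984

107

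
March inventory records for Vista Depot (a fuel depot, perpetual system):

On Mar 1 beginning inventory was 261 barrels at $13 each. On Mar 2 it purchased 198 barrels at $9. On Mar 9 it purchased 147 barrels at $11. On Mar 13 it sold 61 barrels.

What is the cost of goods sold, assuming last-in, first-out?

Mar 13, 61 sold [LIFO — newest first]: 61 @ $11 = $671
Ending inventory: 261 @ $13 + 198 @ $9 + 86 @ $11 = $6,121

COGS = $671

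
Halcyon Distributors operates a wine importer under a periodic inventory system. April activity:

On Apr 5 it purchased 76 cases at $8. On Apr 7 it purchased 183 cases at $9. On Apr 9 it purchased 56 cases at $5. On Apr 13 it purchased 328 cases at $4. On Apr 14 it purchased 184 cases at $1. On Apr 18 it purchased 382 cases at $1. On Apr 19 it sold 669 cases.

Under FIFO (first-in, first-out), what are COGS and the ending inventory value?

COGS = $3,873; ending inventory = $540

Apr 19, 669 sold [FIFO — oldest first]: 76 @ $8 + 183 @ $9 + 56 @ $5 + 328 @ $4 + 26 @ $1 = $3,873
Ending inventory: 158 @ $1 + 382 @ $1 = $540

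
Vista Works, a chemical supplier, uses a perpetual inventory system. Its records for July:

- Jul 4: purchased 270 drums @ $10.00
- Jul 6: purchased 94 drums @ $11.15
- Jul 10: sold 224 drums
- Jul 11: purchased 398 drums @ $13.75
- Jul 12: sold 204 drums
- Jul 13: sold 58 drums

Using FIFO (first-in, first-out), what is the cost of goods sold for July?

COGS = $5,425.60

Jul 10, 224 sold [FIFO — oldest first]: 224 @ $10.00 = $2,240.00
Jul 12, 204 sold [FIFO — oldest first]: 46 @ $10.00 + 94 @ $11.15 + 64 @ $13.75 = $2,388.10
Jul 13, 58 sold [FIFO — oldest first]: 58 @ $13.75 = $797.50
Total COGS = $2,240.00 + $2,388.10 + $797.50 = $5,425.60
Ending inventory: 276 @ $13.75 = $3,795.00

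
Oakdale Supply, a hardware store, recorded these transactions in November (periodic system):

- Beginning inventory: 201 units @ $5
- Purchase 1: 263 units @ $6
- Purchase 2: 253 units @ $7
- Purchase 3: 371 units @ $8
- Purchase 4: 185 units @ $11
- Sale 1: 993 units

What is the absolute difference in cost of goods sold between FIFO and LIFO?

$1,316

FIFO COGS: 201 @ $5 + 263 @ $6 + 253 @ $7 + 276 @ $8 = $6,562
LIFO COGS: 185 @ $11 + 371 @ $8 + 253 @ $7 + 184 @ $6 = $7,878
Difference = |$6,562 − $7,878| = $1,316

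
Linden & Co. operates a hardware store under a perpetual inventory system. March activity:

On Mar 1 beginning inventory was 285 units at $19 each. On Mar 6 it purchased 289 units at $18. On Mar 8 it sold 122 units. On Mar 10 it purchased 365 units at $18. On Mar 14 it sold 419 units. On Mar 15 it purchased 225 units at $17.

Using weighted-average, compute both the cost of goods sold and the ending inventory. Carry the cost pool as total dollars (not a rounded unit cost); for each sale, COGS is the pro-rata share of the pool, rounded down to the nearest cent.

After Mar 1: 285 on hand, pool $5,415.00 (≈ $19.0000 each)
After Mar 6: 574 on hand, pool $10,617.00 (≈ $18.4965 each)
Mar 8, sell 122: 122/574 × $10,617.00 → $2,256.57
After Mar 10: 817 on hand, pool $14,930.43 (≈ $18.2747 each)
Mar 14, sell 419: 419/817 × $14,930.43 → $7,657.09
After Mar 15: 623 on hand, pool $11,098.34 (≈ $17.8143 each)
Total COGS = $2,256.57 + $7,657.09 = $9,913.66
Ending inventory (cost pool remaining) = $11,098.34
Check: goods available $21,012.00 = COGS $9,913.66 + ending $11,098.34

COGS = $9,913.66; ending inventory = $11,098.34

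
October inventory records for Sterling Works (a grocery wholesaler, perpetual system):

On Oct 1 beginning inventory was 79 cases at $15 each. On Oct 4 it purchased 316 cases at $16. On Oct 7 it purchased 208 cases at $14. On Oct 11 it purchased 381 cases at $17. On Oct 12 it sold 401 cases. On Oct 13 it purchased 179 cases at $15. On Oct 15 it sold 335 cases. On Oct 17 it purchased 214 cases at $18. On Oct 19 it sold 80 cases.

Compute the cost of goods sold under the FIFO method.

Oct 12, 401 sold [FIFO — oldest first]: 79 @ $15 + 316 @ $16 + 6 @ $14 = $6,325
Oct 15, 335 sold [FIFO — oldest first]: 202 @ $14 + 133 @ $17 = $5,089
Oct 19, 80 sold [FIFO — oldest first]: 80 @ $17 = $1,360
Total COGS = $6,325 + $5,089 + $1,360 = $12,774
Ending inventory: 168 @ $17 + 179 @ $15 + 214 @ $18 = $9,393

COGS = $12,774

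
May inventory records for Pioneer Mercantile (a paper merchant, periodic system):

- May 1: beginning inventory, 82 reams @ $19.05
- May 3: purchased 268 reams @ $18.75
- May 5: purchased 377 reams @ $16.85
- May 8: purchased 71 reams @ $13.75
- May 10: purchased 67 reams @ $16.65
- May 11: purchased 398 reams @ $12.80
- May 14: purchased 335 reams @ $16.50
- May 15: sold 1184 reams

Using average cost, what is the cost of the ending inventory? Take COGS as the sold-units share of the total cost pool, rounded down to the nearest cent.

May 15, sell 1184: 1184/1598 × $25,653.25 → $19,007.16
Ending inventory (cost pool remaining) = $6,646.09
Check: goods available $25,653.25 = COGS $19,007.16 + ending $6,646.09

Ending inventory = $6,646.09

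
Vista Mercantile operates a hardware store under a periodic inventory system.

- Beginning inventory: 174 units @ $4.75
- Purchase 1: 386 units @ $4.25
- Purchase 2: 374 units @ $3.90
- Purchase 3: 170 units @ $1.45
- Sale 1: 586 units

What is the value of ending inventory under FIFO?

Ending inventory = $1,603.70

Sale 1 (586) [FIFO — oldest first]: 174 @ $4.75 + 386 @ $4.25 + 26 @ $3.90 = $2,568.40
Ending inventory: 348 @ $3.90 + 170 @ $1.45 = $1,603.70
Check: goods available $4,172.10 = COGS $2,568.40 + ending $1,603.70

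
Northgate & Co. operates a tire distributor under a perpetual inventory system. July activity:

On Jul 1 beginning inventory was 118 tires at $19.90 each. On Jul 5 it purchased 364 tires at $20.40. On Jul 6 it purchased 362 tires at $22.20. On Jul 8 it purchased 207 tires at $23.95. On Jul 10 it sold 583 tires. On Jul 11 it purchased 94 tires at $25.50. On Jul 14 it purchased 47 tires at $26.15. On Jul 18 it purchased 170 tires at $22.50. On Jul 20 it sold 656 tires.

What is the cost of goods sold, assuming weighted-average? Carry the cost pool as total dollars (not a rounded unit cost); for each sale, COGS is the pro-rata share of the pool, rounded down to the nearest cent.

After Jul 1: 118 on hand, pool $2,348.20 (≈ $19.9000 each)
After Jul 5: 482 on hand, pool $9,773.80 (≈ $20.2776 each)
After Jul 6: 844 on hand, pool $17,810.20 (≈ $21.1021 each)
After Jul 8: 1051 on hand, pool $22,767.85 (≈ $21.6630 each)
Jul 10, sell 583: 583/1051 × $22,767.85 → $12,629.54
After Jul 11: 562 on hand, pool $12,535.31 (≈ $22.3048 each)
After Jul 14: 609 on hand, pool $13,764.36 (≈ $22.6016 each)
After Jul 18: 779 on hand, pool $17,589.36 (≈ $22.5794 each)
Jul 20, sell 656: 656/779 × $17,589.36 → $14,812.09
Total COGS = $12,629.54 + $14,812.09 = $27,441.63
Ending inventory (cost pool remaining) = $2,777.27

COGS = $27,441.63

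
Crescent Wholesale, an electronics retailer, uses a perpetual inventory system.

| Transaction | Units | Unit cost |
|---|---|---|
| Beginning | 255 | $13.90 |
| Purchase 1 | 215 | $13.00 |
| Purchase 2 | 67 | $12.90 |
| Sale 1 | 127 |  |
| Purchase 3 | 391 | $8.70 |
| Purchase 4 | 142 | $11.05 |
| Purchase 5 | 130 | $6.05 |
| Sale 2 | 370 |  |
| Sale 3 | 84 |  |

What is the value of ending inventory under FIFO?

Sale 1 (127) [FIFO — oldest first]: 127 @ $13.90 = $1,765.30
Sale 2 (370) [FIFO — oldest first]: 128 @ $13.90 + 215 @ $13.00 + 27 @ $12.90 = $4,922.50
Sale 3 (84) [FIFO — oldest first]: 40 @ $12.90 + 44 @ $8.70 = $898.80
Total COGS = $1,765.30 + $4,922.50 + $898.80 = $7,586.60
Ending inventory: 347 @ $8.70 + 142 @ $11.05 + 130 @ $6.05 = $5,374.50
Check: goods available $12,961.10 = COGS $7,586.60 + ending $5,374.50

Ending inventory = $5,374.50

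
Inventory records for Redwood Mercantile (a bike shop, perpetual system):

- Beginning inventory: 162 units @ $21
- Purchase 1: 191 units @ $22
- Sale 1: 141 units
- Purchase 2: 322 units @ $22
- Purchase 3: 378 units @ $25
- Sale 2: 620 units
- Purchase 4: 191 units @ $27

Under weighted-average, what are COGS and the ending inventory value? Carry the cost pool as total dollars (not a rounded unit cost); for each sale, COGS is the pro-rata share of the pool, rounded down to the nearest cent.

COGS = $17,382.07; ending inventory = $11,912.93

After Beginning: 162 on hand, pool $3,402.00 (≈ $21.0000 each)
After Purchase 1: 353 on hand, pool $7,604.00 (≈ $21.5411 each)
Sale 1, sell 141: 141/353 × $7,604.00 → $3,037.29
After Purchase 2: 534 on hand, pool $11,650.71 (≈ $21.8178 each)
After Purchase 3: 912 on hand, pool $21,100.71 (≈ $23.1367 each)
Sale 2, sell 620: 620/912 × $21,100.71 → $14,344.78
After Purchase 4: 483 on hand, pool $11,912.93 (≈ $24.6645 each)
Total COGS = $3,037.29 + $14,344.78 = $17,382.07
Ending inventory (cost pool remaining) = $11,912.93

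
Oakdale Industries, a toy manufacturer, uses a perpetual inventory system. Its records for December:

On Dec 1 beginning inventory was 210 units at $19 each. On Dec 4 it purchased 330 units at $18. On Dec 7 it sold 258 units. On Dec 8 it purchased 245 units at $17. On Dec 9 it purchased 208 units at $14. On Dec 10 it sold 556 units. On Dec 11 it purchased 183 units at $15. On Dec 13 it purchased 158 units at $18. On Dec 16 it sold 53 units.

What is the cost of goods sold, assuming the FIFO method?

COGS = $15,243

Dec 7, 258 sold [FIFO — oldest first]: 210 @ $19 + 48 @ $18 = $4,854
Dec 10, 556 sold [FIFO — oldest first]: 282 @ $18 + 245 @ $17 + 29 @ $14 = $9,647
Dec 16, 53 sold [FIFO — oldest first]: 53 @ $14 = $742
Total COGS = $4,854 + $9,647 + $742 = $15,243
Ending inventory: 126 @ $14 + 183 @ $15 + 158 @ $18 = $7,353
Check: goods available $22,596 = COGS $15,243 + ending $7,353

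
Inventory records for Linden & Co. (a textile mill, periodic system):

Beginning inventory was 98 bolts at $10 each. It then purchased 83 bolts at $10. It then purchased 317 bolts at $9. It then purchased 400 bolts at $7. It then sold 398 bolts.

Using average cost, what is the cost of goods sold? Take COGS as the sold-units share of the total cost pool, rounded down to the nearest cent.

COGS = $3,307.65

Sale 1, sell 398: 398/898 × $7,463.00 → $3,307.65
Ending inventory (cost pool remaining) = $4,155.35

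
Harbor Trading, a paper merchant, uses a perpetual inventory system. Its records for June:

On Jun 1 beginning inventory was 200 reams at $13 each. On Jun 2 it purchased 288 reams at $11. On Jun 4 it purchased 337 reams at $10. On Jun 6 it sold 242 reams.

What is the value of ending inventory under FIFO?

Jun 6, 242 sold [FIFO — oldest first]: 200 @ $13 + 42 @ $11 = $3,062
Ending inventory: 246 @ $11 + 337 @ $10 = $6,076
Check: goods available $9,138 = COGS $3,062 + ending $6,076

Ending inventory = $6,076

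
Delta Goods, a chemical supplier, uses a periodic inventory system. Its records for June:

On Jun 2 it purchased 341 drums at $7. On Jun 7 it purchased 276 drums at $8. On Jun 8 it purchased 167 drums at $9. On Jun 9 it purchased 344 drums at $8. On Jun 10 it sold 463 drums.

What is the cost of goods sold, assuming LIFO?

Jun 10, 463 sold [LIFO — newest first]: 344 @ $8 + 119 @ $9 = $3,823
Ending inventory: 341 @ $7 + 276 @ $8 + 48 @ $9 = $5,027

COGS = $3,823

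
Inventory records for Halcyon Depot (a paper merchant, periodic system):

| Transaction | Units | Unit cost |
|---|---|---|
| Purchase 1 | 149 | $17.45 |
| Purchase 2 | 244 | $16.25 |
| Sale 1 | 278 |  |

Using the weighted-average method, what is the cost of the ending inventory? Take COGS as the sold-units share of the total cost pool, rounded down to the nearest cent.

Ending inventory = $1,921.08

Sale 1, sell 278: 278/393 × $6,565.05 → $4,643.97
Ending inventory (cost pool remaining) = $1,921.08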